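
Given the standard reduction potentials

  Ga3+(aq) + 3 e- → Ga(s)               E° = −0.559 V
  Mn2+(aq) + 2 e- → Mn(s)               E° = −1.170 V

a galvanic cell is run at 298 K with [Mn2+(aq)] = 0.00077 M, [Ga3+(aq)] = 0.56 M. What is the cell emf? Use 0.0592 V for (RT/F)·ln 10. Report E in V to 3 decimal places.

+0.698 V

Ga³⁺/Ga is reduced (cathode, E° = −0.559 V) and Mn²⁺/Mn is oxidized (anode).
E°cell = E°cat − E°an = −0.559 − (−1.170) = +0.611 V; n = 6.
The balanced reaction is 2 Ga3+(aq) + 3 Mn(s) → 2 Ga(s) + 3 Mn2+(aq), so Q = [Mn2+(aq)]^3 / [Ga3+(aq)]^2 = 1.46×10^−9 and log Q = −8.837.
E = E° − (0.0592/n)·log Q = +0.611 − (0.0592/6)(−8.837) = +0.698 V.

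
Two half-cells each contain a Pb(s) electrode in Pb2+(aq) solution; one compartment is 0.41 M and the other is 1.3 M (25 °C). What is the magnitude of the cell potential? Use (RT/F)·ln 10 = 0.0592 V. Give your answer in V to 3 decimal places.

For a concentration cell E°cell = 0, since both electrodes use the same couple.
The compartment with the higher Pb2+(aq) concentration (1.3 M) acts as the cathode; ions are reduced there and produced at the dilute (0.41 M) anode.
With n = 2, Ecell = −(0.0592/2)·log([dilute]/[conc]) = −(0.0592/2)·log(0.41/1.3) = +0.015 V.

0.015 V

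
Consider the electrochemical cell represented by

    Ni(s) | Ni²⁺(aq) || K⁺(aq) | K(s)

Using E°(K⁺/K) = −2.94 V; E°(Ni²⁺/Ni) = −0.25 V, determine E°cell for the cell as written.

−2.69 V

By convention the left-hand electrode in cell notation is the anode (oxidation) and the right-hand electrode is the cathode (reduction).
E°cell = E°(right) − E°(left) = −2.94 − (−0.25) = −2.69 V.
The negative sign shows that, as written, the cell would require an external voltage to drive the reaction.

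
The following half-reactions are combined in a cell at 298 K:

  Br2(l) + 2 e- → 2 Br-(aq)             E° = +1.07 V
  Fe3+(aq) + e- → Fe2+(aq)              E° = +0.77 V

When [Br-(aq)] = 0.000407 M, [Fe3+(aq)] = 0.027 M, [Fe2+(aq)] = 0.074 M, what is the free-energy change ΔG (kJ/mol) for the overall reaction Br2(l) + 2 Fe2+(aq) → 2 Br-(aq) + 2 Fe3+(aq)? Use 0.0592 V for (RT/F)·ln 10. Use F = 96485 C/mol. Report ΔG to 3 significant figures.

The standard cell potential is +1.07 − (+0.77) = +0.30 V, with n = 2 electrons in the balanced equation.
Here Q = ([Br-(aq)]^2·[Fe3+(aq)]^2) / [Fe2+(aq)]^2 = 2.21×10^−8 (log Q = −7.657), giving E = +0.30 − (0.0592/2)·(−7.657) = +0.5266 V.
Finally ΔG = −nFE = −(2)(96485 C/mol)(+0.5266 V) = −102 kJ/mol.

−102 kJ/mol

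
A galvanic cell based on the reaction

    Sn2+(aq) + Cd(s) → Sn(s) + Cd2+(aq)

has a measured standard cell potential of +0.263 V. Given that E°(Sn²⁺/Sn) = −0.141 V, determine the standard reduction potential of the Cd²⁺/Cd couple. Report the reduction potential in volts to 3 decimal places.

−0.404 V

In the reaction as written the Sn²⁺/Sn couple is reduced (cathode) and Cd²⁺/Cd is oxidized (anode), so E°cell = E°(Sn²⁺/Sn) − E°(Cd²⁺/Cd).
E°(Cd²⁺/Cd) = E°(cathode) − E°cell = −0.141 − (+0.263) = −0.404 V.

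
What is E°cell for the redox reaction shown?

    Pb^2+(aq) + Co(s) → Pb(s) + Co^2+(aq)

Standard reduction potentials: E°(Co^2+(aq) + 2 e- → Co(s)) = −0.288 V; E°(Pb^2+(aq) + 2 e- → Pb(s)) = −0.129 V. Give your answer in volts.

Pb^2+(aq) gains electrons, so the Pb²⁺/Pb couple is the cathode; the Co²⁺/Co couple is the anode.
E°cell = E°(cathode) − E°(anode) = −0.129 − (−0.288) = +0.159 V.
The positive value indicates the reaction is spontaneous as written.

+0.159 V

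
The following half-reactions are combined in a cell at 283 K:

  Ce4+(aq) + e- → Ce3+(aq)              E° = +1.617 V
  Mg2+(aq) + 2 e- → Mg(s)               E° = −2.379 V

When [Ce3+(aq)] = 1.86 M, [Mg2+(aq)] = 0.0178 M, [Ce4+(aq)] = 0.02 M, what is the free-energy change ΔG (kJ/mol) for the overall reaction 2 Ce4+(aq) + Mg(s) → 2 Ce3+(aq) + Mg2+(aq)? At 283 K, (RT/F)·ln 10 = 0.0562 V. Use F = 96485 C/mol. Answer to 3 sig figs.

The standard cell potential is +1.617 − (−2.379) = +3.996 V, with n = 2 electrons in the balanced equation.
Q = ([Ce3+(aq)]^2·[Mg2+(aq)]) / [Ce4+(aq)]^2 = 154, so log Q = 2.187 and E = +3.996 − (0.0562/2)(2.187) = +3.9345 V.
ΔG = −nFE = −(2)(96485)(+3.9345) J/mol = −759 kJ/mol.

−759 kJ/mol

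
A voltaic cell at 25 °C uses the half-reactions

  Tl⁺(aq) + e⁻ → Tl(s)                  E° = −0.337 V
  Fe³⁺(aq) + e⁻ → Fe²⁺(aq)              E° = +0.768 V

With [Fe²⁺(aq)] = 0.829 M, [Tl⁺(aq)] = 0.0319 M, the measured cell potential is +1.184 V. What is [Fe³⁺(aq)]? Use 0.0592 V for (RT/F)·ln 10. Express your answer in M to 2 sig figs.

0.57 M

With Fe³⁺/Fe²⁺ at the cathode and Tl⁺/Tl at the anode, E°cell = +0.768 − (−0.337) = +1.105 V (n = 1).
Rearranging E = E° − (0.0592/n)·log Q gives log Q = 1(+1.105 − (+1.184))/0.0592 = −1.334.
The balanced reaction is Fe³⁺(aq) + Tl(s) → Fe²⁺(aq) + Tl⁺(aq), so Q = ([Fe²⁺(aq)]·[Tl⁺(aq)]) / [Fe³⁺(aq)].
Solving for the unknown gives log [Fe³⁺(aq)] = −0.244, so [Fe³⁺(aq)] ≈ 0.57 M.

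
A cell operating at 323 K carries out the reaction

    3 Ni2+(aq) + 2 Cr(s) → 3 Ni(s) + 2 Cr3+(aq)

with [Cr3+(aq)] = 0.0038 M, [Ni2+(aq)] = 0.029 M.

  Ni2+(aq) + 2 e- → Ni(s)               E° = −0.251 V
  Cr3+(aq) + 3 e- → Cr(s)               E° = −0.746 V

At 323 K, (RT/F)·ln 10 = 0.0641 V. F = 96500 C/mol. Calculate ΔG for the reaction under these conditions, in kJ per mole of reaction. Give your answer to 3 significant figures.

With Ni²⁺/Ni reduced at the cathode, E°cell = −0.251 − (−0.746) = +0.495 V and n = 6.
Here Q = [Cr3+(aq)]^2 / [Ni2+(aq)]^3 = 0.592 (log Q = −0.228), giving E = +0.495 − (0.0641/6)·(−0.228) = +0.4974 V.
ΔG = −nFE = −(6)(96500)(+0.4974) J/mol = −288 kJ/mol.

−288 kJ/mol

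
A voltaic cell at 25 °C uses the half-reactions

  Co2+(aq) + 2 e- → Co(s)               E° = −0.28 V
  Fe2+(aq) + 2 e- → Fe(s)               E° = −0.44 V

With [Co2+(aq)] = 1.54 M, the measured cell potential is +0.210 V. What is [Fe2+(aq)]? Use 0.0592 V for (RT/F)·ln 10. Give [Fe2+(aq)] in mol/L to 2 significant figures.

0.032 M

Co²⁺/Co is the cathode (higher E°); E°cell = −0.28 − (−0.44) = +0.16 V with n = 2.
From the Nernst equation, log Q = n(E° − E)/0.0592 = 2·(+0.16 − (+0.210))/0.0592 = −1.689.
The balanced reaction is Co2+(aq) + Fe(s) → Co(s) + Fe2+(aq), so Q = [Fe2+(aq)] / [Co2+(aq)].
Substituting the known concentrations and solving, log [Fe2+(aq)] = −1.501 and [Fe2+(aq)] = 0.032 M.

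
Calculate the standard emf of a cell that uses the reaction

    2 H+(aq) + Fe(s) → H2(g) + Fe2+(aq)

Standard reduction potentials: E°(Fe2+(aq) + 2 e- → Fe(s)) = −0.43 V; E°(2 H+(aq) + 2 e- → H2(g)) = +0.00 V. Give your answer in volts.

H+(aq) gains electrons, so the 2H⁺/H₂ couple is the cathode; the Fe²⁺/Fe couple is the anode.
E°cell = E°(cathode) − E°(anode) = +0.00 − (−0.43) = +0.43 V.

+0.43 V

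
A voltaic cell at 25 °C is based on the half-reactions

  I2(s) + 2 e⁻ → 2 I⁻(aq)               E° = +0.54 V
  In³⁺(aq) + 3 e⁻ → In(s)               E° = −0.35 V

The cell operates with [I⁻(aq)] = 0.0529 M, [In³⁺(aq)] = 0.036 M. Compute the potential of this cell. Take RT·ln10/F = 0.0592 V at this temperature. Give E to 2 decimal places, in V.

+0.99 V

I₂/I⁻ is reduced (cathode, E° = +0.54 V) and In³⁺/In is oxidized (anode).
The standard potential is +0.54 − (−0.35) = +0.89 V and the balanced reaction transfers n = 6 electrons.
Balancing gives 3 I2(s) + 2 In(s) → 6 I⁻(aq) + 2 In³⁺(aq); hence Q = [I⁻(aq)]^6·[In³⁺(aq)]^2 = 2.84×10^−11 (log Q = −10.547).
E = E° − (0.0592/n)·log Q = +0.89 − (0.0592/6)(−10.547) = +0.99 V.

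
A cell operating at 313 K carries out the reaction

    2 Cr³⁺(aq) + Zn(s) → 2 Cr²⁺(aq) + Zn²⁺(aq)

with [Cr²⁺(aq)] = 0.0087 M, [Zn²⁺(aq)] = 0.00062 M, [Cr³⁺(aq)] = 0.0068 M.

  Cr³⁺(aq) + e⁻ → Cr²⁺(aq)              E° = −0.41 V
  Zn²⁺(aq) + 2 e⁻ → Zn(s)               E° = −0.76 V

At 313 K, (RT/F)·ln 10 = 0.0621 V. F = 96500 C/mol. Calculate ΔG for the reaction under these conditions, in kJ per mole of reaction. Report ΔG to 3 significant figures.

With Cr³⁺/Cr²⁺ reduced at the cathode, E°cell = −0.41 − (−0.76) = +0.35 V and n = 2.
Here Q = ([Cr²⁺(aq)]^2·[Zn²⁺(aq)]) / [Cr³⁺(aq)]^2 = 0.00101 (log Q = −2.994), giving E = +0.35 − (0.0621/2)·(−2.994) = +0.4430 V.
Then ΔG = −nFE = −2 × 96500 × +0.4430 J/mol = −85.5 kJ/mol.

−85.5 kJ/mol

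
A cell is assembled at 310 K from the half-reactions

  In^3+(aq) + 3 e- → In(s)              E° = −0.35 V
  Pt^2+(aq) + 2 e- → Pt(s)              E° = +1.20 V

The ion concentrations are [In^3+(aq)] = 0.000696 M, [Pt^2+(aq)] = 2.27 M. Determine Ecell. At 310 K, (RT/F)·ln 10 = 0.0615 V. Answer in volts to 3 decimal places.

+1.626 V

Pt²⁺/Pt is reduced (cathode, E° = +1.20 V) and In³⁺/In is oxidized (anode).
E°cell = +1.20 − (−0.35) = +1.55 V, with n = 6 electrons transferred.
Balancing gives 3 Pt^2+(aq) + 2 In(s) → 3 Pt(s) + 2 In^3+(aq); hence Q = [In^3+(aq)]^2 / [Pt^2+(aq)]^3 = 4.14×10^−8 (log Q = −7.383).
Applying E = E° − (RT ln10/nF)·log Q gives +1.55 − (0.0615/6)(−7.383) = +1.626 V.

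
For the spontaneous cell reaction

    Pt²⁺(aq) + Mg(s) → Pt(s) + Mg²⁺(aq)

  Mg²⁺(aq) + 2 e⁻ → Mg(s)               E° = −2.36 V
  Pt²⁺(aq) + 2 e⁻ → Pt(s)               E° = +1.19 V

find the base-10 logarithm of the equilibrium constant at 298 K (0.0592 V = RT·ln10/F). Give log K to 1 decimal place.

The Pt²⁺/Pt couple is reduced (cathode); E°cell = +1.19 − (−2.36) = +3.55 V with n = 2.
At equilibrium E = 0, so log K = nE°cell / 0.0592 = (2)(+3.55) / 0.0592 = 119.9.

log K = 119.9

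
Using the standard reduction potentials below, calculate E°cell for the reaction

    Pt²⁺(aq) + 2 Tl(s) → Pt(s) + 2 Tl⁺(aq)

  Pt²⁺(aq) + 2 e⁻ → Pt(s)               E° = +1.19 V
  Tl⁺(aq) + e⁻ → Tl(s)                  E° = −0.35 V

+1.54 V

In the reaction as written, Pt²⁺(aq) is reduced (cathode) and Tl⁺(aq) is produced by oxidation at the anode.
E°cell = E°(cathode) − E°(anode) = +1.19 − (−0.35) = +1.54 V.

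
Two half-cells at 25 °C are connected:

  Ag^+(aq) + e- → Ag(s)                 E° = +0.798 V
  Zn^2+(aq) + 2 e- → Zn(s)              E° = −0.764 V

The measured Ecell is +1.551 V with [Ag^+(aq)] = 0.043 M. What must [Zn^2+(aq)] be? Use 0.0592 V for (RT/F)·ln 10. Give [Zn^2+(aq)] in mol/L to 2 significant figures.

With Ag⁺/Ag at the cathode and Zn²⁺/Zn at the anode, E°cell = +0.798 − (−0.764) = +1.562 V (n = 2).
From the Nernst equation, log Q = n(E° − E)/0.0592 = 2·(+1.562 − (+1.551))/0.0592 = 0.372.
Balancing electrons gives 2 Ag^+(aq) + Zn(s) → 2 Ag(s) + Zn^2+(aq); thus Q = [Zn^2+(aq)] / [Ag^+(aq)]^2.
Isolating [Zn^2+(aq)] in Q = 10^{0.372} yields log [Zn^2+(aq)] = −2.361, i.e. 0.0044 M.

0.0044 M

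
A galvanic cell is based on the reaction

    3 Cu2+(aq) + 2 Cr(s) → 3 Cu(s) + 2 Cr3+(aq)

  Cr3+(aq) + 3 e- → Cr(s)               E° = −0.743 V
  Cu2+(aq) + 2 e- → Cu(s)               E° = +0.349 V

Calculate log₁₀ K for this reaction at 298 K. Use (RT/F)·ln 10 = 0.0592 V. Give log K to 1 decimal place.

log K = 110.7

The Cu²⁺/Cu couple is reduced (cathode); E°cell = +0.349 − (−0.743) = +1.092 V with n = 6.
At equilibrium E = 0, so log K = nE°cell / 0.0592 = (6)(+1.092) / 0.0592 = 110.7.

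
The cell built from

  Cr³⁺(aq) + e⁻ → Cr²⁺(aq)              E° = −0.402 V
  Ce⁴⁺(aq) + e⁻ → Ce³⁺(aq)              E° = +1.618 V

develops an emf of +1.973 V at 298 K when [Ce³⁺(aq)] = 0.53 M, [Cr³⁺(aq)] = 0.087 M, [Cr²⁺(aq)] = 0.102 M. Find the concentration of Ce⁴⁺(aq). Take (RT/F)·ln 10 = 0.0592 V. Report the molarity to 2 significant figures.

0.073 M

With Ce⁴⁺/Ce³⁺ at the cathode and Cr³⁺/Cr²⁺ at the anode, E°cell = +1.618 − (−0.402) = +2.020 V (n = 1).
Rearranging E = E° − (0.0592/n)·log Q gives log Q = 1(+2.020 − (+1.973))/0.0592 = 0.794.
The balanced reaction is Ce⁴⁺(aq) + Cr²⁺(aq) → Ce³⁺(aq) + Cr³⁺(aq), so Q = ([Ce³⁺(aq)]·[Cr³⁺(aq)]) / ([Ce⁴⁺(aq)]·[Cr²⁺(aq)]).
Isolating [Ce⁴⁺(aq)] in Q = 10^{0.794} yields log [Ce⁴⁺(aq)] = −1.139, i.e. 0.073 M.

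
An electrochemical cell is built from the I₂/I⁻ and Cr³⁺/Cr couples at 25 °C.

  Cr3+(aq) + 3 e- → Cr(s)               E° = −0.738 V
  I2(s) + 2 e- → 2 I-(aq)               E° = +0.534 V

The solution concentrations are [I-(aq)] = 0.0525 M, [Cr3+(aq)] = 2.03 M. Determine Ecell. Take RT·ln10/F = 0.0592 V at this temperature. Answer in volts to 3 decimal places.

I₂/I⁻ is reduced (cathode, E° = +0.534 V) and Cr³⁺/Cr is oxidized (anode).
E°cell = E°cat − E°an = +0.534 − (−0.738) = +1.272 V; n = 6.
For the overall reaction 3 I2(s) + 2 Cr(s) → 6 I-(aq) + 2 Cr3+(aq), Q = [I-(aq)]^6·[Cr3+(aq)]^2 = 8.63×10^−8, giving log Q = −7.064.
By the Nernst equation, E = +1.272 − (0.0592/6)·(−7.064) = +1.342 V.

+1.342 V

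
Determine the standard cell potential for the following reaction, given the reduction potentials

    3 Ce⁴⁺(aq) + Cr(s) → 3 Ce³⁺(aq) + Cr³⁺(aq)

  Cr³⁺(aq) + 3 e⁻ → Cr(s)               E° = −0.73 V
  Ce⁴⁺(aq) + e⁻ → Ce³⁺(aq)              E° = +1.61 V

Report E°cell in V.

Ce⁴⁺(aq) gains electrons, so the Ce⁴⁺/Ce³⁺ couple is the cathode; the Cr³⁺/Cr couple is the anode.
E°cell = E°(cathode) − E°(anode) = +1.61 − (−0.73) = +2.34 V.

+2.34 V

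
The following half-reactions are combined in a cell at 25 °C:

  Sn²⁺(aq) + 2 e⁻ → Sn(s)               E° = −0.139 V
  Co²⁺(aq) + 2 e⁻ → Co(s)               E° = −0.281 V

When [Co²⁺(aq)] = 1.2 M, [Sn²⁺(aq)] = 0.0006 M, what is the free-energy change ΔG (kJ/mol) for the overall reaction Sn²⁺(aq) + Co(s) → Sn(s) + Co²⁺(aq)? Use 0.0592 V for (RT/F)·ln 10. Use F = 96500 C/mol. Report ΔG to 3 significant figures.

−8.55 kJ/mol

E°cell = −0.139 − (−0.281) = +0.142 V; the balanced reaction transfers n = 2 electrons.
Q = [Co²⁺(aq)] / [Sn²⁺(aq)] = 2×10^3, so log Q = 3.301 and E = +0.142 − (0.0592/2)(3.301) = +0.0443 V.
Finally ΔG = −nFE = −(2)(96500 C/mol)(+0.0443 V) = −8.55 kJ/mol.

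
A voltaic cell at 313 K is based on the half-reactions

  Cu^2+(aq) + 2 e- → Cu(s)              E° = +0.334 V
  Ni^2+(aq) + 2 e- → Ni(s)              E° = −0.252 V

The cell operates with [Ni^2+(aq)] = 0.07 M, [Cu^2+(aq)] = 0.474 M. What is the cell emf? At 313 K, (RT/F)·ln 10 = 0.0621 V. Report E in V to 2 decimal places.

+0.61 V

The Cu²⁺/Cu couple has the more positive E°, so it is the cathode; Ni²⁺/Ni is the anode.
E°cell = +0.334 − (−0.252) = +0.586 V, with n = 2 electrons transferred.
Balancing gives Cu^2+(aq) + Ni(s) → Cu(s) + Ni^2+(aq); hence Q = [Ni^2+(aq)] / [Cu^2+(aq)] = 0.148 (log Q = −0.831).
E = E° − (0.0621/n)·log Q = +0.586 − (0.0621/2)(−0.831) = +0.61 V.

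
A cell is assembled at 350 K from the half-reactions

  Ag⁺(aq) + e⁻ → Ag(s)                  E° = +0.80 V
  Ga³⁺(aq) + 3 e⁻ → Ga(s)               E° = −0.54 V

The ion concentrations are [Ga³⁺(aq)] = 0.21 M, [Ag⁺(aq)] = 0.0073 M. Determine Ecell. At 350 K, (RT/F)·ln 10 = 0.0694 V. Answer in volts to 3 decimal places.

The Ag⁺/Ag couple has the more positive E°, so it is the cathode; Ga³⁺/Ga is the anode.
E°cell = E°cat − E°an = +0.80 − (−0.54) = +1.34 V; n = 3.
Balancing gives 3 Ag⁺(aq) + Ga(s) → 3 Ag(s) + Ga³⁺(aq); hence Q = [Ga³⁺(aq)] / [Ag⁺(aq)]^3 = 5.4×10^5 (log Q = 5.732).
Applying E = E° − (RT ln10/nF)·log Q gives +1.34 − (0.0694/3)(5.732) = +1.207 V.

+1.207 V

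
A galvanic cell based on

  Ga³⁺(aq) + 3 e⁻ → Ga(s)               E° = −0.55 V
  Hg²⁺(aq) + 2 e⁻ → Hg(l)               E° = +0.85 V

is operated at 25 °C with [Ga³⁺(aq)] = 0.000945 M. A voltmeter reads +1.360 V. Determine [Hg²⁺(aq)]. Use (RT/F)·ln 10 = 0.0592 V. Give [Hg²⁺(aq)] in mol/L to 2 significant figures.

0.00043 M

With Hg²⁺/Hg at the cathode and Ga³⁺/Ga at the anode, E°cell = +0.85 − (−0.55) = +1.40 V (n = 6).
Since E = E° − (0.0592/n)·log Q, log Q = n(E° − E)/0.0592 = 4.054.
For 3 Hg²⁺(aq) + 2 Ga(s) → 3 Hg(l) + 2 Ga³⁺(aq), the reaction quotient is Q = [Ga³⁺(aq)]^2 / [Hg²⁺(aq)]^3.
Isolating [Hg²⁺(aq)] in Q = 10^{4.054} yields log [Hg²⁺(aq)] = −3.368, i.e. 0.00043 M.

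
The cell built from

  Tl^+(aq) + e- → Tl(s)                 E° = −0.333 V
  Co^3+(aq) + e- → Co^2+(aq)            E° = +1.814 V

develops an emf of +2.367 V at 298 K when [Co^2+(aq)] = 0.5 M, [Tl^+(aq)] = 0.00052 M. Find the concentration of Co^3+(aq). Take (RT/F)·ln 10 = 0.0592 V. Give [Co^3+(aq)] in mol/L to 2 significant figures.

With Co³⁺/Co²⁺ at the cathode and Tl⁺/Tl at the anode, E°cell = +1.814 − (−0.333) = +2.147 V (n = 1).
Rearranging E = E° − (0.0592/n)·log Q gives log Q = 1(+2.147 − (+2.367))/0.0592 = −3.716.
For Co^3+(aq) + Tl(s) → Co^2+(aq) + Tl^+(aq), the reaction quotient is Q = ([Co^2+(aq)]·[Tl^+(aq)]) / [Co^3+(aq)].
Substituting the known concentrations and solving, log [Co^3+(aq)] = 0.131 and [Co^3+(aq)] = 1.4 M.

1.4 M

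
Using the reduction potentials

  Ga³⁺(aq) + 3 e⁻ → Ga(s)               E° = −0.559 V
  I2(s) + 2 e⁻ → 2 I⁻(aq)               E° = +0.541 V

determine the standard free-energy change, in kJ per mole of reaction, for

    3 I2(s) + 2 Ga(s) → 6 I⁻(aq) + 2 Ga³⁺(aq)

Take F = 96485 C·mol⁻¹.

In the reaction as written I2(s) is reduced, so the I₂/I⁻ couple is the cathode and Ga³⁺/Ga is the anode.
E°cell = +0.541 − (−0.559) = +1.100 V; balancing electrons gives n = 6.
ΔG° = −nFE°cell = −(6)(96485)(+1.100) J/mol = −637 kJ/mol.

−637 kJ/mol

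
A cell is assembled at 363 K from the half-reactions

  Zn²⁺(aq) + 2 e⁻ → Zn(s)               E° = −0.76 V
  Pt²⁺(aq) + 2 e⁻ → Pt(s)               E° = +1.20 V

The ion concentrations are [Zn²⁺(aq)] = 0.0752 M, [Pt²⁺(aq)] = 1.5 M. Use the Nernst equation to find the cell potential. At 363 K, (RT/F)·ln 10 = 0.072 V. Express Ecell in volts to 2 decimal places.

Pt²⁺/Pt is reduced (cathode, E° = +1.20 V) and Zn²⁺/Zn is oxidized (anode).
E°cell = E°cat − E°an = +1.20 − (−0.76) = +1.96 V; n = 2.
The balanced reaction is Pt²⁺(aq) + Zn(s) → Pt(s) + Zn²⁺(aq), so Q = [Zn²⁺(aq)] / [Pt²⁺(aq)] = 0.0501 and log Q = −1.300.
E = E° − (0.072/n)·log Q = +1.96 − (0.072/2)(−1.300) = +2.01 V.

+2.01 V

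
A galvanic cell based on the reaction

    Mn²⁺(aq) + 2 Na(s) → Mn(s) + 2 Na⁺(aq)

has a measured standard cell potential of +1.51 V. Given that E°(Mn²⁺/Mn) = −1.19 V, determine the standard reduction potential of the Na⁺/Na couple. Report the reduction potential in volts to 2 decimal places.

−2.70 V

In the reaction as written the Mn²⁺/Mn couple is reduced (cathode) and Na⁺/Na is oxidized (anode), so E°cell = E°(Mn²⁺/Mn) − E°(Na⁺/Na).
E°(Na⁺/Na) = E°(cathode) − E°cell = −1.19 − (+1.51) = −2.70 V.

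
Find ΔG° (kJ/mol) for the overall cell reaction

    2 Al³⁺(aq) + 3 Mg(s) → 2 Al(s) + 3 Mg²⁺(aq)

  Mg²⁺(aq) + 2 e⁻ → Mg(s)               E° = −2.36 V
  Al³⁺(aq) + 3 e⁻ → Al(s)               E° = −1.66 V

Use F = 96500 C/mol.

−405 kJ/mol

In the reaction as written Al³⁺(aq) is reduced, so the Al³⁺/Al couple is the cathode and Mg²⁺/Mg is the anode.
E°cell = −1.66 − (−2.36) = +0.70 V; balancing electrons gives n = 6.
ΔG° = −nFE°cell = −(6)(96500)(+0.70) J/mol = −405 kJ/mol.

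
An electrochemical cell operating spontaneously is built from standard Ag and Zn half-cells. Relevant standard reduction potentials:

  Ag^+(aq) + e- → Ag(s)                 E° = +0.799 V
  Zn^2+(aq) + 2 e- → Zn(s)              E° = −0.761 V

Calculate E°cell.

Of the two couples in this cell, the one with the more positive reduction potential is reduced at the cathode: here that is Ag⁺/Ag (+0.799 V); Zn²⁺/Zn (−0.761 V) is the anode.
E°cell = E°(cathode) − E°(anode) = +0.799 − (−0.761) = +1.560 V.

+1.560 V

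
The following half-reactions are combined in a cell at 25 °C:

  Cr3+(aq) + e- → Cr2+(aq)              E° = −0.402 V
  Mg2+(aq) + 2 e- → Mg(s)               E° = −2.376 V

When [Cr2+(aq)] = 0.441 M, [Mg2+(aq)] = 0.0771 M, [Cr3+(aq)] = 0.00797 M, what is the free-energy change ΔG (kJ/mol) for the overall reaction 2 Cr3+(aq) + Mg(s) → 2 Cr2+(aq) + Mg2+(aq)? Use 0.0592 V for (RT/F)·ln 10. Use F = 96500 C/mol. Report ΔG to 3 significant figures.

E°cell = −0.402 − (−2.376) = +1.974 V; the balanced reaction transfers n = 2 electrons.
Here Q = ([Cr2+(aq)]^2·[Mg2+(aq)]) / [Cr3+(aq)]^2 = 236 (log Q = 2.373), giving E = +1.974 − (0.0592/2)·(2.373) = +1.9038 V.
Finally ΔG = −nFE = −(2)(96500 C/mol)(+1.9038 V) = −367 kJ/mol.

−367 kJ/mol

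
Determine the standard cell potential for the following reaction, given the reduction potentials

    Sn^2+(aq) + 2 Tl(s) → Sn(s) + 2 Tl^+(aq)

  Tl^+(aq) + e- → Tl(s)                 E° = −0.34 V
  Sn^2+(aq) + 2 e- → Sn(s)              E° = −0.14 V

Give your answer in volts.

+0.20 V

In the reaction as written, Sn^2+(aq) is reduced (cathode) and Tl^+(aq) is produced by oxidation at the anode.
E°cell = E°(cathode) − E°(anode) = −0.14 − (−0.34) = +0.20 V.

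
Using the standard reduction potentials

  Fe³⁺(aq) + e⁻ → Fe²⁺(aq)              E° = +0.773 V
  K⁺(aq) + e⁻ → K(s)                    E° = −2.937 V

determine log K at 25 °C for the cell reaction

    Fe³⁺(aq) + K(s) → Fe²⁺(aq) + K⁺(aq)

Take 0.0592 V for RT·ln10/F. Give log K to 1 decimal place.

The Fe³⁺/Fe²⁺ couple is reduced (cathode); E°cell = +0.773 − (−2.937) = +3.710 V with n = 1.
At equilibrium E = 0, so log K = nE°cell / 0.0592 = (1)(+3.710) / 0.0592 = 62.7.

log K = 62.7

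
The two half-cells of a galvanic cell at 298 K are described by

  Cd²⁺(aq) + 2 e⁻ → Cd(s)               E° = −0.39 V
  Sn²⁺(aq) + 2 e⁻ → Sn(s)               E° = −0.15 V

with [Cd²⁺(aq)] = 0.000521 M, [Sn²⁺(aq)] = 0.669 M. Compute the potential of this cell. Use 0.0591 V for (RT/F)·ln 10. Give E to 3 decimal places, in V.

Since E°(Sn²⁺/Sn) > E°(Cd²⁺/Cd), Sn²⁺/Sn serves as the cathode.
E°cell = −0.15 − (−0.39) = +0.24 V, with n = 2 electrons transferred.
For the overall reaction Sn²⁺(aq) + Cd(s) → Sn(s) + Cd²⁺(aq), Q = [Cd²⁺(aq)] / [Sn²⁺(aq)] = 0.000779, giving log Q = −3.109.
E = E° − (0.0591/n)·log Q = +0.24 − (0.0591/2)(−3.109) = +0.332 V.

+0.332 V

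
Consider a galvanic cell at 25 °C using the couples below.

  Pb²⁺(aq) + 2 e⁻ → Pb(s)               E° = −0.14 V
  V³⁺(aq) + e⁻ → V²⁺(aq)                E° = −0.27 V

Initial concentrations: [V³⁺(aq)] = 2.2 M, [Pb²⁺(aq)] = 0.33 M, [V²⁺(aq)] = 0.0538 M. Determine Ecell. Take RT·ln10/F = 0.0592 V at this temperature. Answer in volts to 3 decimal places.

+0.020 V

Since E°(Pb²⁺/Pb) > E°(V³⁺/V²⁺), Pb²⁺/Pb serves as the cathode.
E°cell = E°cat − E°an = −0.14 − (−0.27) = +0.13 V; n = 2.
The balanced reaction is Pb²⁺(aq) + 2 V²⁺(aq) → Pb(s) + 2 V³⁺(aq), so Q = [V³⁺(aq)]^2 / ([Pb²⁺(aq)]·[V²⁺(aq)]^2) = 5.07×10^3 and log Q = 3.705.
Applying E = E° − (RT ln10/nF)·log Q gives +0.13 − (0.0592/2)(3.705) = +0.020 V.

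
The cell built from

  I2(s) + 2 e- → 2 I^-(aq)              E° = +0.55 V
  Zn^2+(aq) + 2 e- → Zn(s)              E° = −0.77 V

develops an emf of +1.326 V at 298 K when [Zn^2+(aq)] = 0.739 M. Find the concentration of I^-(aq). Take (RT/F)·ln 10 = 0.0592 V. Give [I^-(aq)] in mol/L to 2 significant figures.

0.92 M

With I₂/I⁻ at the cathode and Zn²⁺/Zn at the anode, E°cell = +0.55 − (−0.77) = +1.32 V (n = 2).
Rearranging E = E° − (0.0592/n)·log Q gives log Q = 2(+1.32 − (+1.326))/0.0592 = −0.203.
Balancing electrons gives I2(s) + Zn(s) → 2 I^-(aq) + Zn^2+(aq); thus Q = [I^-(aq)]^2·[Zn^2+(aq)].
Substituting the known concentrations and solving, log [I^-(aq)] = −0.036 and [I^-(aq)] = 0.92 M.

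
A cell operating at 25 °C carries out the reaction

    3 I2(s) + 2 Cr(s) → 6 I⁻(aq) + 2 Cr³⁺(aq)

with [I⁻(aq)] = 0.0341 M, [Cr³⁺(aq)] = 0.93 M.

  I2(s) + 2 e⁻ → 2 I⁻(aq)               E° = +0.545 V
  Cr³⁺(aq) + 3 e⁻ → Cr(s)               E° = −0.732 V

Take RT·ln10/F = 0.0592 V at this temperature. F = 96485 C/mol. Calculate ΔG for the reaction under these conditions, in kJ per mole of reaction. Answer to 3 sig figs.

The standard cell potential is +0.545 − (−0.732) = +1.277 V, with n = 6 electrons in the balanced equation.
The reaction quotient is [I⁻(aq)]^6·[Cr³⁺(aq)]^2 = 1.36×10^−9; by Nernst, E = +1.277 − (0.0592/6)(−8.867) = +1.3645 V.
Finally ΔG = −nFE = −(6)(96485 C/mol)(+1.3645 V) = −790 kJ/mol.

−790 kJ/mol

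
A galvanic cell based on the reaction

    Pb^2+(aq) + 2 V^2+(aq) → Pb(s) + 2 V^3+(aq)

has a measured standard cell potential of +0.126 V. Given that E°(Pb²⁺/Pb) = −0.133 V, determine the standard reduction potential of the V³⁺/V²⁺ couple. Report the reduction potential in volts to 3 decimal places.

−0.259 V

In the reaction as written the Pb²⁺/Pb couple is reduced (cathode) and V³⁺/V²⁺ is oxidized (anode), so E°cell = E°(Pb²⁺/Pb) − E°(V³⁺/V²⁺).
E°(V³⁺/V²⁺) = E°(cathode) − E°cell = −0.133 − (+0.126) = −0.259 V.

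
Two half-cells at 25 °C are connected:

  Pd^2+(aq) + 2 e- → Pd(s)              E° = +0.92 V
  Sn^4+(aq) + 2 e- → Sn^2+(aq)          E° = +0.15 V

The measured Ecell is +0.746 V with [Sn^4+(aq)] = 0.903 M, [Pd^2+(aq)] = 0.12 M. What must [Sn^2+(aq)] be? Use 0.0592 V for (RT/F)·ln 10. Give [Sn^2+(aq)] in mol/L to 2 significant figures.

The Pd²⁺/Pd couple has the larger reduction potential, so it is the cathode: E°cell = +0.92 − (+0.15) = +0.77 V and n = 2.
From the Nernst equation, log Q = n(E° − E)/0.0592 = 2·(+0.77 − (+0.746))/0.0592 = 0.811.
For Pd^2+(aq) + Sn^2+(aq) → Pd(s) + Sn^4+(aq), the reaction quotient is Q = [Sn^4+(aq)] / ([Pd^2+(aq)]·[Sn^2+(aq)]).
Solving for the unknown gives log [Sn^2+(aq)] = 0.066, so [Sn^2+(aq)] ≈ 1.2 M.

1.2 M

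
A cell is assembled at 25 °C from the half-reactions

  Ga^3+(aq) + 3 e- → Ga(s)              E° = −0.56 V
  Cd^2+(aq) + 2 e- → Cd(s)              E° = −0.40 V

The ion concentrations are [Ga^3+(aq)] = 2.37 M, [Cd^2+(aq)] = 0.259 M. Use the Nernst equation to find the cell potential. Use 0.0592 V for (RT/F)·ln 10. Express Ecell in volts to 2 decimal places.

The Cd²⁺/Cd couple has the more positive E°, so it is the cathode; Ga³⁺/Ga is the anode.
E°cell = −0.40 − (−0.56) = +0.16 V, with n = 6 electrons transferred.
Balancing gives 3 Cd^2+(aq) + 2 Ga(s) → 3 Cd(s) + 2 Ga^3+(aq); hence Q = [Ga^3+(aq)]^2 / [Cd^2+(aq)]^3 = 323 (log Q = 2.510).
E = E° − (0.0592/n)·log Q = +0.16 − (0.0592/6)(2.510) = +0.14 V.

+0.14 V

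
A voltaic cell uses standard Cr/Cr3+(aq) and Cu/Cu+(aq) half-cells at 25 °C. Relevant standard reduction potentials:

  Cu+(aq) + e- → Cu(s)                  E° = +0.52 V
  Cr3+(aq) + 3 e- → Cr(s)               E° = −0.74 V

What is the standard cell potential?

+1.26 V

Of the two couples in this cell, the one with the more positive reduction potential is reduced at the cathode: here that is Cu⁺/Cu (+0.52 V); Cr³⁺/Cr (−0.74 V) is the anode.
E°cell = E°(cathode) − E°(anode) = +0.52 − (−0.74) = +1.26 V.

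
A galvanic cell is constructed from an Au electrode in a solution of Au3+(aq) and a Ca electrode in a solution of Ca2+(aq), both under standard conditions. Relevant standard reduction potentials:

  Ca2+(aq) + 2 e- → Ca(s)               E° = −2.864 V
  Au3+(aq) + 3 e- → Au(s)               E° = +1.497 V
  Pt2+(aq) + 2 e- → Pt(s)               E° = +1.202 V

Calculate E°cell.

+4.361 V

Of the two couples in this cell, the one with the more positive reduction potential is reduced at the cathode: here that is Au³⁺/Au (+1.497 V); Ca²⁺/Ca (−2.864 V) is the anode.
E°cell = E°(cathode) − E°(anode) = +1.497 − (−2.864) = +4.361 V.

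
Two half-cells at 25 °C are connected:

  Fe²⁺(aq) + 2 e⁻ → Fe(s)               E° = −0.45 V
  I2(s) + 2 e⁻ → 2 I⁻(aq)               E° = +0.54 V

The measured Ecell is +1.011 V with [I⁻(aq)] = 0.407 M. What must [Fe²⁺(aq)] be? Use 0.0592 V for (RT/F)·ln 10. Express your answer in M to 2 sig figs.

I₂/I⁻ is the cathode (higher E°); E°cell = +0.54 − (−0.45) = +0.99 V with n = 2.
Rearranging E = E° − (0.0592/n)·log Q gives log Q = 2(+0.99 − (+1.011))/0.0592 = −0.709.
Balancing electrons gives I2(s) + Fe(s) → 2 I⁻(aq) + Fe²⁺(aq); thus Q = [I⁻(aq)]^2·[Fe²⁺(aq)].
Substituting the known concentrations and solving, log [Fe²⁺(aq)] = 0.072 and [Fe²⁺(aq)] = 1.2 M.

1.2 M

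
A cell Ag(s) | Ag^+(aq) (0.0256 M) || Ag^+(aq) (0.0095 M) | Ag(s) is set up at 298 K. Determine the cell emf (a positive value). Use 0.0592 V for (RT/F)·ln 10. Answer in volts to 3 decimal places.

For a concentration cell E°cell = 0, since both electrodes use the same couple.
The compartment with the higher Ag^+(aq) concentration (0.0256 M) acts as the cathode; ions are reduced there and produced at the dilute (0.0095 M) anode.
With n = 1, Ecell = −(0.0592/1)·log([dilute]/[conc]) = −(0.0592/1)·log(0.0095/0.0256) = +0.025 V.

0.025 V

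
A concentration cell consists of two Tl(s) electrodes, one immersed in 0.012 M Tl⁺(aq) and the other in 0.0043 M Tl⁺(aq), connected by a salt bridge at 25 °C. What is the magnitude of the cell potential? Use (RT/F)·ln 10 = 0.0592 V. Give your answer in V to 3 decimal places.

For a concentration cell E°cell = 0, since both electrodes use the same couple.
The compartment with the higher Tl⁺(aq) concentration (0.012 M) acts as the cathode; ions are reduced there and produced at the dilute (0.0043 M) anode.
With n = 1, Ecell = −(0.0592/1)·log([dilute]/[conc]) = −(0.0592/1)·log(0.0043/0.012) = +0.026 V.

0.026 V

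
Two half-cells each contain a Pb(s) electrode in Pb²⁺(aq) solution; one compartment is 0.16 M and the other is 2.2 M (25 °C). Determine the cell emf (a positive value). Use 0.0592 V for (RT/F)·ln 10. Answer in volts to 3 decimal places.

0.034 V

For a concentration cell E°cell = 0, since both electrodes use the same couple.
The compartment with the higher Pb²⁺(aq) concentration (2.2 M) acts as the cathode; ions are reduced there and produced at the dilute (0.16 M) anode.
With n = 2, Ecell = −(0.0592/2)·log([dilute]/[conc]) = −(0.0592/2)·log(0.16/2.2) = +0.034 V.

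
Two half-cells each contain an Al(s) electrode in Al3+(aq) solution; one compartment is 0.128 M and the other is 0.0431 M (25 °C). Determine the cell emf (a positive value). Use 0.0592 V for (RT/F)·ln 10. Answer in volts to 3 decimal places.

For a concentration cell E°cell = 0, since both electrodes use the same couple.
The compartment with the higher Al3+(aq) concentration (0.128 M) acts as the cathode; ions are reduced there and produced at the dilute (0.0431 M) anode.
With n = 3, Ecell = −(0.0592/3)·log([dilute]/[conc]) = −(0.0592/3)·log(0.0431/0.128) = +0.009 V.

0.009 V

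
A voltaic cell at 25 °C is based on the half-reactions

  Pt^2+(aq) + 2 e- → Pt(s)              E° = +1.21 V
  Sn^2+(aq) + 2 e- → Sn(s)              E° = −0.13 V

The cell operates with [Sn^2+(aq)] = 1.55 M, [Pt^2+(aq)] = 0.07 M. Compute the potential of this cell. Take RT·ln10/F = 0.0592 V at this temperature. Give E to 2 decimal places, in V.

+1.30 V

The Pt²⁺/Pt couple has the more positive E°, so it is the cathode; Sn²⁺/Sn is the anode.
E°cell = E°cat − E°an = +1.21 − (−0.13) = +1.34 V; n = 2.
The balanced reaction is Pt^2+(aq) + Sn(s) → Pt(s) + Sn^2+(aq), so Q = [Sn^2+(aq)] / [Pt^2+(aq)] = 22.1 and log Q = 1.345.
E = E° − (0.0592/n)·log Q = +1.34 − (0.0592/2)(1.345) = +1.30 V.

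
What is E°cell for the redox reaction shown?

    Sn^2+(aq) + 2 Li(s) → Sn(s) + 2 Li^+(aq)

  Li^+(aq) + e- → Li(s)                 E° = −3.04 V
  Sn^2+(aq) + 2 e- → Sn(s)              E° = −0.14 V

In the reaction as written, Sn^2+(aq) is reduced (cathode) and Li^+(aq) is produced by oxidation at the anode.
E°cell = E°(cathode) − E°(anode) = −0.14 − (−3.04) = +2.90 V.
The positive value indicates the reaction is spontaneous as written.

+2.90 V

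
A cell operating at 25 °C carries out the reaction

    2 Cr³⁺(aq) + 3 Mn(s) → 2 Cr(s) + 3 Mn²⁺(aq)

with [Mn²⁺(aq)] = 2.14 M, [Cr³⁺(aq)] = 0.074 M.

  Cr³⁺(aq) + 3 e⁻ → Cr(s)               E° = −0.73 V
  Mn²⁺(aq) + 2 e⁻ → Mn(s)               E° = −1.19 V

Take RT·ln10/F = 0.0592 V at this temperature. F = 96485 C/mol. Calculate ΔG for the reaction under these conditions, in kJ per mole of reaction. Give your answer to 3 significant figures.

−248 kJ/mol

The standard cell potential is −0.73 − (−1.19) = +0.46 V, with n = 6 electrons in the balanced equation.
Here Q = [Mn²⁺(aq)]^3 / [Cr³⁺(aq)]^2 = 1.79×10^3 (log Q = 3.253), giving E = +0.46 − (0.0592/6)·(3.253) = +0.4279 V.
Then ΔG = −nFE = −6 × 96485 × +0.4279 J/mol = −248 kJ/mol.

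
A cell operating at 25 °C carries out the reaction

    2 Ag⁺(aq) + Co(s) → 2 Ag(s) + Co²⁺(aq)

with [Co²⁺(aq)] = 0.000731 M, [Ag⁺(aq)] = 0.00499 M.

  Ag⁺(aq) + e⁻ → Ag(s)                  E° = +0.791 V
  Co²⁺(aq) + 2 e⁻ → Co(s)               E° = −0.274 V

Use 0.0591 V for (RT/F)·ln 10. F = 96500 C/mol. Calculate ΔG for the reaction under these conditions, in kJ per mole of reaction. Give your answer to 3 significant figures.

−197 kJ/mol

The standard cell potential is +0.791 − (−0.274) = +1.065 V, with n = 2 electrons in the balanced equation.
Here Q = [Co²⁺(aq)] / [Ag⁺(aq)]^2 = 29.4 (log Q = 1.468), giving E = +1.065 − (0.0591/2)·(1.468) = +1.0216 V.
ΔG = −nFE = −(2)(96500)(+1.0216) J/mol = −197 kJ/mol.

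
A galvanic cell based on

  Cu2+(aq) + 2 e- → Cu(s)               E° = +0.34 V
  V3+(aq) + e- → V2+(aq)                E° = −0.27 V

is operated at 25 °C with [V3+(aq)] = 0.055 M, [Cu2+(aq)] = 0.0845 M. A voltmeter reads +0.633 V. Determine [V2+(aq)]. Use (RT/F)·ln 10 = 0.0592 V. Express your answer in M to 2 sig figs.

The Cu²⁺/Cu couple has the larger reduction potential, so it is the cathode: E°cell = +0.34 − (−0.27) = +0.61 V and n = 2.
Rearranging E = E° − (0.0592/n)·log Q gives log Q = 2(+0.61 − (+0.633))/0.0592 = −0.777.
Balancing electrons gives Cu2+(aq) + 2 V2+(aq) → Cu(s) + 2 V3+(aq); thus Q = [V3+(aq)]^2 / ([Cu2+(aq)]·[V2+(aq)]^2).
Substituting the known concentrations and solving, log [V2+(aq)] = −0.335 and [V2+(aq)] = 0.46 M.

0.46 M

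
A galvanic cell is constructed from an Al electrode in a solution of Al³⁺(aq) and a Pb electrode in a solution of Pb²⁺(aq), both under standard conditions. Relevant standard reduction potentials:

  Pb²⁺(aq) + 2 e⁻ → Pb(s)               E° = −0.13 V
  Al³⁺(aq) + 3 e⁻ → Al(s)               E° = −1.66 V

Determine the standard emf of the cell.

The Pb²⁺/Pb couple has the higher E°, so Pb ion is reduced (cathode) and Al is oxidized (anode).
E°cell = E°(cathode) − E°(anode) = −0.13 − (−1.66) = +1.53 V.

+1.53 V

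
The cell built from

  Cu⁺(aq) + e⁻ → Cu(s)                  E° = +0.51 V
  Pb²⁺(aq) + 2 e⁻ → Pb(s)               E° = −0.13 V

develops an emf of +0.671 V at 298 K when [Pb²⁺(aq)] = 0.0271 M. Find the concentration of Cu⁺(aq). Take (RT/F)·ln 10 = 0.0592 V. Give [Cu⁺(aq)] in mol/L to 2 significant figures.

The Cu⁺/Cu couple has the larger reduction potential, so it is the cathode: E°cell = +0.51 − (−0.13) = +0.64 V and n = 2.
Rearranging E = E° − (0.0592/n)·log Q gives log Q = 2(+0.64 − (+0.671))/0.0592 = −1.047.
Balancing electrons gives 2 Cu⁺(aq) + Pb(s) → 2 Cu(s) + Pb²⁺(aq); thus Q = [Pb²⁺(aq)] / [Cu⁺(aq)]^2.
Substituting the known concentrations and solving, log [Cu⁺(aq)] = −0.260 and [Cu⁺(aq)] = 0.55 M.

0.55 M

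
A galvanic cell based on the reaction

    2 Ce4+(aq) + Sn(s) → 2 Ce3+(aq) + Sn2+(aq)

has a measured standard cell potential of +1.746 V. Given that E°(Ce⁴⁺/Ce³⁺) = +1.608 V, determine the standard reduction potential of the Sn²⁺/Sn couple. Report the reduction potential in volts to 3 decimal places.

In the reaction as written the Ce⁴⁺/Ce³⁺ couple is reduced (cathode) and Sn²⁺/Sn is oxidized (anode), so E°cell = E°(Ce⁴⁺/Ce³⁺) − E°(Sn²⁺/Sn).
E°(Sn²⁺/Sn) = E°(cathode) − E°cell = +1.608 − (+1.746) = −0.138 V.

−0.138 V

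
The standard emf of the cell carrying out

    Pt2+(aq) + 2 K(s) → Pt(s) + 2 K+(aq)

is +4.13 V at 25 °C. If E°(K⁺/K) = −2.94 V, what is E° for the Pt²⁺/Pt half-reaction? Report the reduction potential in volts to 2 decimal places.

In the reaction as written the Pt²⁺/Pt couple is reduced (cathode) and K⁺/K is oxidized (anode), so E°cell = E°(Pt²⁺/Pt) − E°(K⁺/K).
E°(Pt²⁺/Pt) = E°cell + E°(anode) = +4.13 + (−2.94) = +1.19 V.

+1.19 V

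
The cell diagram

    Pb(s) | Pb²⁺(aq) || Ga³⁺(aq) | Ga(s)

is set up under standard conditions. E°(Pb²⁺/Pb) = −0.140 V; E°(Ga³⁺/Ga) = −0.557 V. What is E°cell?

−0.417 V

By convention the left-hand electrode in cell notation is the anode (oxidation) and the right-hand electrode is the cathode (reduction).
E°cell = E°(right) − E°(left) = −0.557 − (−0.140) = −0.417 V.
The negative sign shows that, as written, the cell would require an external voltage to drive the reaction.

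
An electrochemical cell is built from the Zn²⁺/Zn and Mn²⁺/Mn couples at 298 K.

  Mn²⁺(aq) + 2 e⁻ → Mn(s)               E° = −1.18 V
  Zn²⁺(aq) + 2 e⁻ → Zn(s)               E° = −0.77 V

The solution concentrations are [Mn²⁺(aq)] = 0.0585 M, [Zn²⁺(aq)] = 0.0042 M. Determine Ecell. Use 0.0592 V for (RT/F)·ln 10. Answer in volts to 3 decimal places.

Zn²⁺/Zn is reduced (cathode, E° = −0.77 V) and Mn²⁺/Mn is oxidized (anode).
E°cell = E°cat − E°an = −0.77 − (−1.18) = +0.41 V; n = 2.
For the overall reaction Zn²⁺(aq) + Mn(s) → Zn(s) + Mn²⁺(aq), Q = [Mn²⁺(aq)] / [Zn²⁺(aq)] = 13.9, giving log Q = 1.144.
By the Nernst equation, E = +0.41 − (0.0592/2)·(1.144) = +0.376 V.

+0.376 V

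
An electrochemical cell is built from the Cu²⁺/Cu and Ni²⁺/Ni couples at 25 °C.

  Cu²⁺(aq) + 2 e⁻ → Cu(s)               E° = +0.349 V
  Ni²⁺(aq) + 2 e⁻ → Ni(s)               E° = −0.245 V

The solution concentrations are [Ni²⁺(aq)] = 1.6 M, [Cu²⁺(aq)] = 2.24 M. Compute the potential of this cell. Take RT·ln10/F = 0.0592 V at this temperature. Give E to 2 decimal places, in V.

Since E°(Cu²⁺/Cu) > E°(Ni²⁺/Ni), Cu²⁺/Cu serves as the cathode.
The standard potential is +0.349 − (−0.245) = +0.594 V and the balanced reaction transfers n = 2 electrons.
The balanced reaction is Cu²⁺(aq) + Ni(s) → Cu(s) + Ni²⁺(aq), so Q = [Ni²⁺(aq)] / [Cu²⁺(aq)] = 0.714 and log Q = −0.146.
By the Nernst equation, E = +0.594 − (0.0592/2)·(−0.146) = +0.60 V.

+0.60 V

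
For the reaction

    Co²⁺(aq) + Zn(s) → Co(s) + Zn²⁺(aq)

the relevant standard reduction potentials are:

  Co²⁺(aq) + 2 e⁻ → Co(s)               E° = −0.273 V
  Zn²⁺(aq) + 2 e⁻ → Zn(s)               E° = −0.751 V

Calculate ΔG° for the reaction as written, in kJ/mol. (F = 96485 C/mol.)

−92.2 kJ/mol

In the reaction as written Co²⁺(aq) is reduced, so the Co²⁺/Co couple is the cathode and Zn²⁺/Zn is the anode.
E°cell = −0.273 − (−0.751) = +0.478 V; balancing electrons gives n = 2.
ΔG° = −nFE°cell = −(2)(96485)(+0.478) J/mol = −92.2 kJ/mol.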